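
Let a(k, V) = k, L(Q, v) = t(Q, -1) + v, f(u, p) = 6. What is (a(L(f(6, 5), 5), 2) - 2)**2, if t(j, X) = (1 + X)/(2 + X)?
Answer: 9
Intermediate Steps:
t(j, X) = (1 + X)/(2 + X)
L(Q, v) = v (L(Q, v) = (1 - 1)/(2 - 1) + v = 0/1 + v = 1*0 + v = 0 + v = v)
(a(L(f(6, 5), 5), 2) - 2)**2 = (5 - 2)**2 = 3**2 = 9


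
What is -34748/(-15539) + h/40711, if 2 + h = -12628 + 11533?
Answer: 1397579545/632608229 ≈ 2.2092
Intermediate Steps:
h = -1097 (h = -2 + (-12628 + 11533) = -2 - 1095 = -1097)
-34748/(-15539) + h/40711 = -34748/(-15539) - 1097/40711 = -34748*(-1/15539) - 1097*1/40711 = 34748/15539 - 1097/40711 = 1397579545/632608229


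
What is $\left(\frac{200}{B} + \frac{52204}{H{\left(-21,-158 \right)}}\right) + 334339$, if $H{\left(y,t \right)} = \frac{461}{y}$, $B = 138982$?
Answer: $\frac{10634485392645}{32035351} \approx 3.3196 \cdot 10^{5}$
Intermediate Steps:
$\left(\frac{200}{B} + \frac{52204}{H{\left(-21,-158 \right)}}\right) + 334339 = \left(\frac{200}{138982} + \frac{52204}{461 \frac{1}{-21}}\right) + 334339 = \left(200 \cdot \frac{1}{138982} + \frac{52204}{461 \left(- \frac{1}{21}\right)}\right) + 334339 = \left(\frac{100}{69491} + \frac{52204}{- \frac{461}{21}}\right) + 334339 = \left(\frac{100}{69491} + 52204 \left(- \frac{21}{461}\right)\right) + 334339 = \left(\frac{100}{69491} - \frac{1096284}{461}\right) + 334339 = - \frac{76181825344}{32035351} + 334339 = \frac{10634485392645}{32035351}$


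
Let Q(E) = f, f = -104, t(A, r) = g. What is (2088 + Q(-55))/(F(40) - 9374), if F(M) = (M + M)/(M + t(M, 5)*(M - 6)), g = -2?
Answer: -6944/32819 ≈ -0.21158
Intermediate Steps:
t(A, r) = -2
Q(E) = -104
F(M) = 2*M/(12 - M) (F(M) = (M + M)/(M - 2*(M - 6)) = (2*M)/(M - 2*(-6 + M)) = (2*M)/(M + (12 - 2*M)) = (2*M)/(12 - M) = 2*M/(12 - M))
(2088 + Q(-55))/(F(40) - 9374) = (2088 - 104)/(2*40/(12 - 1*40) - 9374) = 1984/(2*40/(12 - 40) - 9374) = 1984/(2*40/(-28) - 9374) = 1984/(2*40*(-1/28) - 9374) = 1984/(-20/7 - 9374) = 1984/(-65638/7) = 1984*(-7/65638) = -6944/32819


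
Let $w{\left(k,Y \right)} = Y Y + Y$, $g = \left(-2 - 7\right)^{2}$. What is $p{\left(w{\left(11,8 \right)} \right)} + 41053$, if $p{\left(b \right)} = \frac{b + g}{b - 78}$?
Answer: $\frac{82055}{2} \approx 41028.0$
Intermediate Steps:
$g = 81$ ($g = \left(-9\right)^{2} = 81$)
$w{\left(k,Y \right)} = Y + Y^{2}$ ($w{\left(k,Y \right)} = Y^{2} + Y = Y + Y^{2}$)
$p{\left(b \right)} = \frac{81 + b}{-78 + b}$ ($p{\left(b \right)} = \frac{b + 81}{b - 78} = \frac{81 + b}{-78 + b}$)
$p{\left(w{\left(11,8 \right)} \right)} + 41053 = \frac{81 + 8 \left(1 + 8\right)}{-78 + 8 \left(1 + 8\right)} + 41053 = \frac{81 + 8 \cdot 9}{-78 + 8 \cdot 9} + 41053 = \frac{81 + 72}{-78 + 72} + 41053 = \frac{1}{-6} \cdot 153 + 41053 = \left(- \frac{1}{6}\right) 153 + 41053 = - \frac{51}{2} + 41053 = \frac{82055}{2}$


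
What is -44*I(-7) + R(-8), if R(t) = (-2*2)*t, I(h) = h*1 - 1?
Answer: 384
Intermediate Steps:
I(h) = -1 + h (I(h) = h - 1 = -1 + h)
R(t) = -4*t
-44*I(-7) + R(-8) = -44*(-1 - 7) - 4*(-8) = -44*(-8) + 32 = 352 + 32 = 384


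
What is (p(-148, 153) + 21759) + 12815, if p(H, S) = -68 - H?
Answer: 34654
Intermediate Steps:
(p(-148, 153) + 21759) + 12815 = ((-68 - 1*(-148)) + 21759) + 12815 = ((-68 + 148) + 21759) + 12815 = (80 + 21759) + 12815 = 21839 + 12815 = 34654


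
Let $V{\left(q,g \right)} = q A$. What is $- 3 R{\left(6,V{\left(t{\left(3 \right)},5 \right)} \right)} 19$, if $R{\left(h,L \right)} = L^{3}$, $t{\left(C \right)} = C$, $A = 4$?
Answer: $-98496$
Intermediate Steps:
$V{\left(q,g \right)} = 4 q$ ($V{\left(q,g \right)} = q 4 = 4 q$)
$- 3 R{\left(6,V{\left(t{\left(3 \right)},5 \right)} \right)} 19 = - 3 \left(4 \cdot 3\right)^{3} \cdot 19 = - 3 \cdot 12^{3} \cdot 19 = \left(-3\right) 1728 \cdot 19 = \left(-5184\right) 19 = -98496$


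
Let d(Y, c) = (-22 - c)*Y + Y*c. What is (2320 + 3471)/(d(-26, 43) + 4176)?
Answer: 5791/4748 ≈ 1.2197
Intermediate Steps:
d(Y, c) = Y*c + Y*(-22 - c) (d(Y, c) = Y*(-22 - c) + Y*c = Y*c + Y*(-22 - c))
(2320 + 3471)/(d(-26, 43) + 4176) = (2320 + 3471)/(-22*(-26) + 4176) = 5791/(572 + 4176) = 5791/4748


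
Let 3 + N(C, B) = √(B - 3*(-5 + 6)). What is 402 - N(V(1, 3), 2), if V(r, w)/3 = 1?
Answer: 405 - I ≈ 405.0 - 1.0*I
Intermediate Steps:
V(r, w) = 3 (V(r, w) = 3*1 = 3)
N(C, B) = -3 + √(-3 + B) (N(C, B) = -3 + √(B - 3*(-5 + 6)) = -3 + √(B - 3*1) = -3 + √(B - 3) = -3 + √(-3 + B))
402 - N(V(1, 3), 2) = 402 - (-3 + √(-3 + 2)) = 402 - (-3 + √(-1)) = 402 - (-3 + I) = 402 + (3 - I) = 405 - I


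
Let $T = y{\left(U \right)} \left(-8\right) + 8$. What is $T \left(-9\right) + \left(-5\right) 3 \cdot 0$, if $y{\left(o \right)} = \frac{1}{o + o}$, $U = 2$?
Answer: $-54$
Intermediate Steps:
$y{\left(o \right)} = \frac{1}{2 o}$
$T = 6$ ($T = \frac{1}{2 \cdot 2} \left(-8\right) + 8 = \frac{1}{2} \cdot \frac{1}{2} \left(-8\right) + 8 = \frac{1}{4} \left(-8\right) + 8 = -2 + 8 = 6$)
$T \left(-9\right) + \left(-5\right) 3 \cdot 0 = 6 \left(-9\right) + \left(-5\right) 3 \cdot 0 = -54 - 0 = -54 + 0 = -54$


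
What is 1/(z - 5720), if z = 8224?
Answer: 1/2504 ≈ 0.00039936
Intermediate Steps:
1/(z - 5720) = 1/(8224 - 5720) = 1/2504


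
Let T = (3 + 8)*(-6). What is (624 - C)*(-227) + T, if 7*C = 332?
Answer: -916634/7 ≈ -1.3095e+5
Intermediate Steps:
C = 332/7 (C = (⅐)*332 = 332/7 ≈ 47.429)
T = -66 (T = 11*(-6) = -66)
(624 - C)*(-227) + T = (624 - 1*332/7)*(-227) - 66 = (624 - 332/7)*(-227) - 66 = (4036/7)*(-227) - 66 = -916172/7 - 66 = -916634/7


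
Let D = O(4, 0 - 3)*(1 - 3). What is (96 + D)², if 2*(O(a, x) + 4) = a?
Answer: 10000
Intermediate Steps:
O(a, x) = -4 + a/2
D = 4 (D = (-4 + (½)*4)*(1 - 3) = (-4 + 2)*(-2) = -2*(-2) = 4)
(96 + D)² = (96 + 4)² = 100² = 10000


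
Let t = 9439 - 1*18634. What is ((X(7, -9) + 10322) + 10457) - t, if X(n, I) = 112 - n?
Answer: 30079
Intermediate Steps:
t = -9195 (t = 9439 - 18634 = -9195)
((X(7, -9) + 10322) + 10457) - t = (((112 - 1*7) + 10322) + 10457) - 1*(-9195) = (((112 - 7) + 10322) + 10457) + 9195 = ((105 + 10322) + 10457) + 9195 = (10427 + 10457) + 9195 = 20884 + 9195 = 30079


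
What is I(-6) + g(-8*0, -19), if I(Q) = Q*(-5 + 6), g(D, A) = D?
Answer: -6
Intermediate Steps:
I(Q) = Q (I(Q) = Q*1 = Q)
I(-6) + g(-8*0, -19) = -6 - 8*0 = -6 + 0 = -6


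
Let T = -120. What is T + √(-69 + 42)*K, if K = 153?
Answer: -120 + 459*I*√3 ≈ -120.0 + 795.01*I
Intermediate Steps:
T + √(-69 + 42)*K = -120 + √(-69 + 42)*153 = -120 + √(-27)*153 = -120 + (3*I*√3)*153 = -120 + 459*I*√3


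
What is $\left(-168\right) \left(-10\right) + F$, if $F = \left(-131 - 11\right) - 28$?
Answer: $1510$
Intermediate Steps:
$F = -170$ ($F = -142 - 28 = -170$)
$\left(-168\right) \left(-10\right) + F = \left(-168\right) \left(-10\right) - 170 = 1680 - 170 = 1510$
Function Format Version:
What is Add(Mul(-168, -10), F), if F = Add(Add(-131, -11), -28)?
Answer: 1510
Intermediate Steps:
F = -170 (F = Add(-142, -28) = -170)
Add(Mul(-168, -10), F) = Add(Mul(-168, -10), -170) = Add(1680, -170) = 1510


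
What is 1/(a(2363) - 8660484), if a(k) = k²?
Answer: -1/3076715 ≈ -3.2502e-7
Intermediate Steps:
1/(a(2363) - 8660484) = 1/(2363² - 8660484) = 1/(5583769 - 8660484) = 1/(-3076715) = -1/3076715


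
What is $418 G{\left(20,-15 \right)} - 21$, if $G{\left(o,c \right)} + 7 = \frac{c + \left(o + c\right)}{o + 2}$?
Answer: $-3137$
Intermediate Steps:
$G{\left(o,c \right)} = -7 + \frac{o + 2 c}{2 + o}$ ($G{\left(o,c \right)} = -7 + \frac{c + \left(o + c\right)}{o + 2} = -7 + \frac{c + \left(c + o\right)}{2 + o} = -7 + \frac{o + 2 c}{2 + o}$)
$418 G{\left(20,-15 \right)} - 21 = 418 \frac{2 \left(-7 - 15 - 60\right)}{2 + 20} - 21 = 418 \frac{2 \left(-7 - 15 - 60\right)}{22} - 21 = 418 \cdot 2 \cdot \frac{1}{22} \left(-82\right) - 21 = 418 \left(- \frac{82}{11}\right) - 21 = -3116 - 21 = -3137$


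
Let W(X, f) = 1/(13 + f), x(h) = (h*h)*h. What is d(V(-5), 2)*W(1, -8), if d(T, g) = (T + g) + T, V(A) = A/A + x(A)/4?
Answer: -117/10 ≈ -11.700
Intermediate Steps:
x(h) = h³ (x(h) = h²*h = h³)
V(A) = 1 + A³/4 (V(A) = A/A + A³/4 = 1 + A³*(¼) = 1 + A³/4)
d(T, g) = g + 2*T
d(V(-5), 2)*W(1, -8) = (2 + 2*(1 + (¼)*(-5)³))/(13 - 8) = (2 + 2*(1 + (¼)*(-125)))/5 = (2 + 2*(1 - 125/4))*(⅕) = (2 + 2*(-121/4))*(⅕) = (2 - 121/2)*(⅕) = -117/2*⅕ = -117/10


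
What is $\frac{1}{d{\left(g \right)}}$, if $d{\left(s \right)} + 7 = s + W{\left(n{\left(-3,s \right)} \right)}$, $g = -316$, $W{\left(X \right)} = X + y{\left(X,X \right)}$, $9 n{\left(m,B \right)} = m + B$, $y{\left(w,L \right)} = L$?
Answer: $- \frac{9}{3545} \approx -0.0025388$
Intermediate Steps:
$n{\left(m,B \right)} = \frac{B}{9} + \frac{m}{9}$ ($n{\left(m,B \right)} = \frac{m + B}{9} = \frac{B + m}{9} = \frac{B}{9} + \frac{m}{9}$)
$W{\left(X \right)} = 2 X$ ($W{\left(X \right)} = X + X = 2 X$)
$d{\left(s \right)} = - \frac{23}{3} + \frac{11 s}{9}$ ($d{\left(s \right)} = -7 + \left(s + 2 \left(\frac{s}{9} + \frac{1}{9} \left(-3\right)\right)\right) = -7 + \left(s + 2 \left(\frac{s}{9} - \frac{1}{3}\right)\right) = -7 + \left(s + 2 \left(- \frac{1}{3} + \frac{s}{9}\right)\right) = -7 + \left(s + \left(- \frac{2}{3} + \frac{2 s}{9}\right)\right) = -7 + \left(- \frac{2}{3} + \frac{11 s}{9}\right) = - \frac{23}{3} + \frac{11 s}{9}$)
$\frac{1}{d{\left(g \right)}} = \frac{1}{- \frac{23}{3} + \frac{11}{9} \left(-316\right)} = \frac{1}{- \frac{23}{3} - \frac{3476}{9}} = \frac{1}{- \frac{3545}{9}} = - \frac{9}{3545}$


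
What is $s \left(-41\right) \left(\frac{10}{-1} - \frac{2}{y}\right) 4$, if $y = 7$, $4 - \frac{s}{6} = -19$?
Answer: $\frac{1629504}{7} \approx 2.3279 \cdot 10^{5}$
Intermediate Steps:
$s = 138$ ($s = 24 - -114 = 24 + 114 = 138$)
$s \left(-41\right) \left(\frac{10}{-1} - \frac{2}{y}\right) 4 = 138 \left(-41\right) \left(\frac{10}{-1} - \frac{2}{7}\right) 4 = - 5658 \left(10 \left(-1\right) - \frac{2}{7}\right) 4 = - 5658 \left(-10 - \frac{2}{7}\right) 4 = - 5658 \left(\left(- \frac{72}{7}\right) 4\right) = \left(-5658\right) \left(- \frac{288}{7}\right) = \frac{1629504}{7}$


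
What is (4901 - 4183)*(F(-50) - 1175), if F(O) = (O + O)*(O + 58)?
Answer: -1418050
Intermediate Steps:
F(O) = 2*O*(58 + O) (F(O) = (2*O)*(58 + O) = 2*O*(58 + O))
(4901 - 4183)*(F(-50) - 1175) = (4901 - 4183)*(2*(-50)*(58 - 50) - 1175) = 718*(2*(-50)*8 - 1175) = 718*(-800 - 1175) = 718*(-1975) = -1418050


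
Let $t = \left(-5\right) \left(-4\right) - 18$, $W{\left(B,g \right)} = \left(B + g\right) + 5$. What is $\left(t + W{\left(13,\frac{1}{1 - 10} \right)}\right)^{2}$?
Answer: $\frac{32041}{81} \approx 395.57$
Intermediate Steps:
$W{\left(B,g \right)} = 5 + B + g$
$t = 2$ ($t = 20 - 18 = 2$)
$\left(t + W{\left(13,\frac{1}{1 - 10} \right)}\right)^{2} = \left(2 + \left(5 + 13 + \frac{1}{1 - 10}\right)\right)^{2} = \left(2 + \left(5 + 13 + \frac{1}{-9}\right)\right)^{2} = \left(2 + \left(5 + 13 - \frac{1}{9}\right)\right)^{2} = \left(2 + \frac{161}{9}\right)^{2} = \left(\frac{179}{9}\right)^{2} = \frac{32041}{81}$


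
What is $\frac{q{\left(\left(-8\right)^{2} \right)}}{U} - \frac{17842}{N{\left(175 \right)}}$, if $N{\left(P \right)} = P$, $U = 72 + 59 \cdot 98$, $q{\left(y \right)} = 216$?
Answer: $- \frac{52204634}{512225} \approx -101.92$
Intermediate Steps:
$U = 5854$ ($U = 72 + 5782 = 5854$)
$\frac{q{\left(\left(-8\right)^{2} \right)}}{U} - \frac{17842}{N{\left(175 \right)}} = \frac{216}{5854} - \frac{17842}{175} = 216 \cdot \frac{1}{5854} - \frac{17842}{175} = \frac{108}{2927} - \frac{17842}{175} = - \frac{52204634}{512225}$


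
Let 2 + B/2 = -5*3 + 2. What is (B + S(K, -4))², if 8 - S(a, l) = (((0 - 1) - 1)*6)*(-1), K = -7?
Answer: 1156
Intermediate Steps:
S(a, l) = -4 (S(a, l) = 8 - ((0 - 1) - 1)*6*(-1) = 8 - (-1 - 1)*6*(-1) = 8 - (-2*6)*(-1) = 8 - (-12)*(-1) = 8 - 1*12 = 8 - 12 = -4)
B = -30 (B = -4 + 2*(-5*3 + 2) = -4 + 2*(-15 + 2) = -4 + 2*(-13) = -4 - 26 = -30)
(B + S(K, -4))² = (-30 - 4)² = (-34)² = 1156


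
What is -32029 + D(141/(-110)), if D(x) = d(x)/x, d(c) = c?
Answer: -32028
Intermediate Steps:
D(x) = 1 (D(x) = x/x = 1)
-32029 + D(141/(-110)) = -32029 + 1 = -32028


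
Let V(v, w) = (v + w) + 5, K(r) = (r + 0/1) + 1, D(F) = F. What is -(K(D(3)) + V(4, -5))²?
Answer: -64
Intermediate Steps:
K(r) = 1 + r (K(r) = (r + 0*1) + 1 = (r + 0) + 1 = r + 1 = 1 + r)
V(v, w) = 5 + v + w
-(K(D(3)) + V(4, -5))² = -((1 + 3) + (5 + 4 - 5))² = -(4 + 4)² = -1*8² = -1*64 = -64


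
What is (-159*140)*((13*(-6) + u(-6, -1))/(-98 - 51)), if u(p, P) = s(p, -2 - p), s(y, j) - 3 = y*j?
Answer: -2203740/149 ≈ -14790.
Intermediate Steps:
s(y, j) = 3 + j*y (s(y, j) = 3 + y*j = 3 + j*y)
u(p, P) = 3 + p*(-2 - p) (u(p, P) = 3 + (-2 - p)*p = 3 + p*(-2 - p))
(-159*140)*((13*(-6) + u(-6, -1))/(-98 - 51)) = (-159*140)*((13*(-6) + (3 - 1*(-6)*(2 - 6)))/(-98 - 51)) = -22260*(-78 + (3 - 1*(-6)*(-4)))/(-149) = -22260*(-78 + (3 - 24))*(-1)/149 = -22260*(-78 - 21)*(-1)/149 = -(-2203740)*(-1)/149 = -22260*99/149 = -2203740/149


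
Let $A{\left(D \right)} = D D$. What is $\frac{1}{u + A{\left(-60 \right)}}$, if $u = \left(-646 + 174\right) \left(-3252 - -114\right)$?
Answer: $\frac{1}{1484736} \approx 6.7352 \cdot 10^{-7}$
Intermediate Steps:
$A{\left(D \right)} = D^{2}$
$u = 1481136$ ($u = - 472 \left(-3252 + 114\right) = \left(-472\right) \left(-3138\right) = 1481136$)
$\frac{1}{u + A{\left(-60 \right)}} = \frac{1}{1481136 + \left(-60\right)^{2}} = \frac{1}{1481136 + 3600} = \frac{1}{1484736}$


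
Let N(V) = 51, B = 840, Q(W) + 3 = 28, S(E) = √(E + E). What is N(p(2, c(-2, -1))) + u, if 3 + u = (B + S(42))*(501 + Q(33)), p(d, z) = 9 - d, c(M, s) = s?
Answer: 441888 + 1052*√21 ≈ 4.4671e+5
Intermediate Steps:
S(E) = √2*√E (S(E) = √(2*E) = √2*√E)
Q(W) = 25 (Q(W) = -3 + 28 = 25)
u = 441837 + 1052*√21 (u = -3 + (840 + √2*√42)*(501 + 25) = -3 + (840 + 2*√21)*526 = -3 + (441840 + 1052*√21) = 441837 + 1052*√21 ≈ 4.4666e+5)
N(p(2, c(-2, -1))) + u = 51 + (441837 + 1052*√21) = 441888 + 1052*√21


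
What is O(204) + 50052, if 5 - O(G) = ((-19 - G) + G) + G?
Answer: 49872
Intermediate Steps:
O(G) = 24 - G (O(G) = 5 - (((-19 - G) + G) + G) = 5 - (-19 + G) = 5 + (19 - G) = 24 - G)
O(204) + 50052 = (24 - 1*204) + 50052 = (24 - 204) + 50052 = -180 + 50052 = 49872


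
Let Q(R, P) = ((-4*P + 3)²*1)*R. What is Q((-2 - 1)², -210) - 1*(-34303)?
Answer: 6430144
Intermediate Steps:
Q(R, P) = R*(3 - 4*P)² (Q(R, P) = ((3 - 4*P)²*1)*R = (3 - 4*P)²*R = R*(3 - 4*P)²)
Q((-2 - 1)², -210) - 1*(-34303) = (-2 - 1)²*(-3 + 4*(-210))² - 1*(-34303) = (-3)²*(-3 - 840)² + 34303 = 9*(-843)² + 34303 = 9*710649 + 34303 = 6395841 + 34303 = 6430144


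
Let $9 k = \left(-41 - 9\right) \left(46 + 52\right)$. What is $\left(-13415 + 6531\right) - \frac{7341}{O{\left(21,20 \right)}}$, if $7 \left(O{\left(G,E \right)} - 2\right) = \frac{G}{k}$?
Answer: $- \frac{103248232}{9773} \approx -10565.0$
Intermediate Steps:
$k = - \frac{4900}{9}$ ($k = \frac{\left(-41 - 9\right) \left(46 + 52\right)}{9} = \frac{\left(-50\right) 98}{9} = \frac{1}{9} \left(-4900\right) = - \frac{4900}{9} \approx -544.44$)
$O{\left(G,E \right)} = 2 - \frac{9 G}{34300}$ ($O{\left(G,E \right)} = 2 + \frac{G \frac{1}{- \frac{4900}{9}}}{7} = 2 + \frac{G \left(- \frac{9}{4900}\right)}{7} = 2 + \frac{\left(- \frac{9}{4900}\right) G}{7} = 2 - \frac{9 G}{34300}$)
$\left(-13415 + 6531\right) - \frac{7341}{O{\left(21,20 \right)}} = \left(-13415 + 6531\right) - \frac{7341}{2 - \frac{27}{4900}} = -6884 - \frac{7341}{2 - \frac{27}{4900}} = -6884 - \frac{7341}{\frac{9773}{4900}} = -6884 - \frac{35970900}{9773} = - \frac{103248232}{9773}$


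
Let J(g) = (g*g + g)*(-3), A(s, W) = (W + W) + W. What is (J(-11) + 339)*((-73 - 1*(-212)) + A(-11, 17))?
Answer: 1710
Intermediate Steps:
A(s, W) = 3*W (A(s, W) = 2*W + W = 3*W)
J(g) = -3*g - 3*g**2 (J(g) = (g**2 + g)*(-3) = (g + g**2)*(-3) = -3*g - 3*g**2)
(J(-11) + 339)*((-73 - 1*(-212)) + A(-11, 17)) = (-3*(-11)*(1 - 11) + 339)*((-73 - 1*(-212)) + 3*17) = (-3*(-11)*(-10) + 339)*((-73 + 212) + 51) = (-330 + 339)*(139 + 51) = 9*190 = 1710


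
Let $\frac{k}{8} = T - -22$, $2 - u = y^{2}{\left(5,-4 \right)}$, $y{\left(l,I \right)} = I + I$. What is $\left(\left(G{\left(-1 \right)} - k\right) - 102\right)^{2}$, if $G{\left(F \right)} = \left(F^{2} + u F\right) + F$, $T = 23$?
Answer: $160000$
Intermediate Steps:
$y{\left(l,I \right)} = 2 I$
$u = -62$ ($u = 2 - \left(2 \left(-4\right)\right)^{2} = 2 - \left(-8\right)^{2} = 2 - 64 = -62$)
$G{\left(F \right)} = F^{2} - 61 F$ ($G{\left(F \right)} = \left(F^{2} - 62 F\right) + F = F^{2} - 61 F$)
$k = 360$ ($k = 8 \left(23 - -22\right) = 8 \left(23 + 22\right) = 8 \cdot 45 = 360$)
$\left(\left(G{\left(-1 \right)} - k\right) - 102\right)^{2} = \left(\left(- (-61 - 1) - 360\right) - 102\right)^{2} = \left(\left(\left(-1\right) \left(-62\right) - 360\right) - 102\right)^{2} = \left(\left(62 - 360\right) - 102\right)^{2} = \left(-298 - 102\right)^{2} = \left(-400\right)^{2} = 160000$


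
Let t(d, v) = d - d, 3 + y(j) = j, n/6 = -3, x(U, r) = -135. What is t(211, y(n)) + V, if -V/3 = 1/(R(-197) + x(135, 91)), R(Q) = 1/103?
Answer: 309/13904 ≈ 0.022224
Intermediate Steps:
n = -18 (n = 6*(-3) = -18)
R(Q) = 1/103
y(j) = -3 + j
t(d, v) = 0
V = 309/13904 (V = -3/(1/103 - 135) = -3/(-13904/103) = -3*(-103/13904) = 309/13904 ≈ 0.022224)
t(211, y(n)) + V = 0 + 309/13904 = 309/13904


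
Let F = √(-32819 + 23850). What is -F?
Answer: -I*√8969 ≈ -94.705*I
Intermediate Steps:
F = I*√8969 (F = √(-8969) = I*√8969 ≈ 94.705*I)
-F = -I*√8969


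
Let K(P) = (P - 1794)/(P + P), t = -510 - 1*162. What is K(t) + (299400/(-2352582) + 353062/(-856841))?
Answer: 97494761483411/75256111969248 ≈ 1.2955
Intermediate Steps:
t = -672 (t = -510 - 162 = -672)
K(P) = (-1794 + P)/(2*P) (K(P) = (-1794 + P)/((2*P)) = (-1794 + P)*(1/(2*P)) = (-1794 + P)/(2*P))
K(t) + (299400/(-2352582) + 353062/(-856841)) = (½)*(-1794 - 672)/(-672) + (299400/(-2352582) + 353062/(-856841)) = (½)*(-1/672)*(-2466) + (299400*(-1/2352582) + 353062*(-1/856841)) = 411/224 + (-49900/392097 - 353062/856841) = 411/224 - 181190916914/335964785577 = 97494761483411/75256111969248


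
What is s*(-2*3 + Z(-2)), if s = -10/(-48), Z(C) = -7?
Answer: -65/24 ≈ -2.7083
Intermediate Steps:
s = 5/24 (s = -10*(-1/48) = 5/24 ≈ 0.20833)
s*(-2*3 + Z(-2)) = 5*(-2*3 - 7)/24 = 5*(-6 - 7)/24 = (5/24)*(-13) = -65/24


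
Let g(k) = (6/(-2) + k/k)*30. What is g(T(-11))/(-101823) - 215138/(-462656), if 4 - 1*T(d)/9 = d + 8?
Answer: 3655625989/7851503648 ≈ 0.46560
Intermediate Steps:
T(d) = -36 - 9*d (T(d) = 36 - 9*(d + 8) = 36 - 9*(8 + d) = 36 + (-72 - 9*d) = -36 - 9*d)
g(k) = -60 (g(k) = (6*(-1/2) + 1)*30 = (-3 + 1)*30 = -2*30 = -60)
g(T(-11))/(-101823) - 215138/(-462656) = -60/(-101823) - 215138/(-462656) = -60*(-1/101823) - 215138*(-1/462656) = 20/33941 + 107569/231328 = 3655625989/7851503648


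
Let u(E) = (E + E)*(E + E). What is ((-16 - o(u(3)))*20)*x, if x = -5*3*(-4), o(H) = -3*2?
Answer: -12000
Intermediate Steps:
u(E) = 4*E² (u(E) = (2*E)*(2*E) = 4*E²)
o(H) = -6
x = 60 (x = -15*(-4) = 60)
((-16 - o(u(3)))*20)*x = ((-16 - 1*(-6))*20)*60 = ((-16 + 6)*20)*60 = -10*20*60 = -200*60 = -12000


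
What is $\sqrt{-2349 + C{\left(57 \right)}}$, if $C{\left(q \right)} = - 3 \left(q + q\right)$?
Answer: $3 i \sqrt{299} \approx 51.875 i$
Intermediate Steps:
$C{\left(q \right)} = - 6 q$ ($C{\left(q \right)} = - 3 \cdot 2 q = - 6 q$)
$\sqrt{-2349 + C{\left(57 \right)}} = \sqrt{-2349 - 342} = \sqrt{-2691} = 3 i \sqrt{299}$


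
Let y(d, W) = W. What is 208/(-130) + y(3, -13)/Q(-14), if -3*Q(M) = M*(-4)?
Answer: -253/280 ≈ -0.90357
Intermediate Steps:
Q(M) = 4*M/3 (Q(M) = -M*(-4)/3 = -(-4)*M/3 = 4*M/3)
208/(-130) + y(3, -13)/Q(-14) = 208/(-130) - 13/((4/3)*(-14)) = 208*(-1/130) - 13/(-56/3) = -8/5 - 13*(-3/56) = -8/5 + 39/56 = -253/280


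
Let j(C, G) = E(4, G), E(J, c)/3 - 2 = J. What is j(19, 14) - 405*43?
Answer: -17397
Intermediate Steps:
E(J, c) = 6 + 3*J
j(C, G) = 18 (j(C, G) = 6 + 3*4 = 6 + 12 = 18)
j(19, 14) - 405*43 = 18 - 405*43 = 18 - 17415 = -17397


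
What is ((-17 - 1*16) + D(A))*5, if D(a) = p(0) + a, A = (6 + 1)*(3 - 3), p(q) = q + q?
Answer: -165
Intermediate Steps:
p(q) = 2*q
A = 0 (A = 7*0 = 0)
D(a) = a (D(a) = 2*0 + a = 0 + a = a)
((-17 - 1*16) + D(A))*5 = ((-17 - 1*16) + 0)*5 = ((-17 - 16) + 0)*5 = (-33 + 0)*5 = -33*5 = -165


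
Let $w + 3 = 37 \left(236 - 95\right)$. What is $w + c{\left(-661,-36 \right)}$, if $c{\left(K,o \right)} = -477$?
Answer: $4737$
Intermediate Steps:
$w = 5214$ ($w = -3 + 37 \left(236 - 95\right) = -3 + 37 \cdot 141 = -3 + 5217 = 5214$)
$w + c{\left(-661,-36 \right)} = 5214 - 477 = 4737$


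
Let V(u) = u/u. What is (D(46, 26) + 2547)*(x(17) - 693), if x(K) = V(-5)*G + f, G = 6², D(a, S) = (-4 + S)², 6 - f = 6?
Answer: -1991367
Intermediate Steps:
f = 0 (f = 6 - 1*6 = 6 - 6 = 0)
V(u) = 1
G = 36
x(K) = 36 (x(K) = 1*36 + 0 = 36 + 0 = 36)
(D(46, 26) + 2547)*(x(17) - 693) = ((-4 + 26)² + 2547)*(36 - 693) = (22² + 2547)*(-657) = (484 + 2547)*(-657) = 3031*(-657) = -1991367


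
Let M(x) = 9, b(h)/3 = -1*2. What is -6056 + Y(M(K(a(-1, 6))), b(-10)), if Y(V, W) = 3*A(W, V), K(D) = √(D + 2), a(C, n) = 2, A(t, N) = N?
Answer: -6029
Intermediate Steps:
b(h) = -6 (b(h) = 3*(-1*2) = 3*(-2) = -6)
K(D) = √(2 + D)
Y(V, W) = 3*V
-6056 + Y(M(K(a(-1, 6))), b(-10)) = -6056 + 3*9 = -6056 + 27 = -6029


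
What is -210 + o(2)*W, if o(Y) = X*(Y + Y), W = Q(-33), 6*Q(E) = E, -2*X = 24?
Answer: 54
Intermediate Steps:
X = -12 (X = -½*24 = -12)
Q(E) = E/6
W = -11/2 (W = (⅙)*(-33) = -11/2 ≈ -5.5000)
o(Y) = -24*Y (o(Y) = -12*(Y + Y) = -24*Y)
-210 + o(2)*W = -210 - 24*2*(-11/2) = -210 - 48*(-11/2) = -210 + 264 = 54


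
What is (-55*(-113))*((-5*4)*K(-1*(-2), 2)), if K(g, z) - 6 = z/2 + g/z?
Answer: -994400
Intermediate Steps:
K(g, z) = 6 + z/2 + g/z (K(g, z) = 6 + (z/2 + g/z) = 6 + z/2 + g/z)
(-55*(-113))*((-5*4)*K(-1*(-2), 2)) = (-55*(-113))*((-5*4)*(6 + (1/2)*2 - 1*(-2)/2)) = 6215*(-20*(6 + 1 + 2*(1/2))) = 6215*(-20*(6 + 1 + 1)) = 6215*(-20*8) = 6215*(-160) = -994400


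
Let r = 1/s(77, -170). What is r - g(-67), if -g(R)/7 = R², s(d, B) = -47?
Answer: 1476880/47 ≈ 31423.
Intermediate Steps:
g(R) = -7*R²
r = -1/47 (r = 1/(-47) = -1/47 ≈ -0.021277)
r - g(-67) = -1/47 - (-7)*(-67)² = -1/47 - (-7)*4489 = -1/47 - 1*(-31423) = -1/47 + 31423 = 1476880/47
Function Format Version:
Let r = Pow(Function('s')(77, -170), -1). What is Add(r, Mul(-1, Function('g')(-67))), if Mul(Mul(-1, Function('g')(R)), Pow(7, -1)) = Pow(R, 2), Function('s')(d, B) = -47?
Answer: Rational(1476880, 47) ≈ 31423.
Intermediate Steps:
Function('g')(R) = Mul(-7, Pow(R, 2))
r = Rational(-1, 47) (r = Pow(-47, -1) = Rational(-1, 47) ≈ -0.021277)
Add(r, Mul(-1, Function('g')(-67))) = Add(Rational(-1, 47), Mul(-1, Mul(-7, Pow(-67, 2)))) = Add(Rational(-1, 47), Mul(-1, Mul(-7, 4489))) = Add(Rational(-1, 47), Mul(-1, -31423)) = Add(Rational(-1, 47), 31423) = Rational(1476880, 47)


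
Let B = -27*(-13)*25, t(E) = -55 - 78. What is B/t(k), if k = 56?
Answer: -8775/133 ≈ -65.977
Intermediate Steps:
t(E) = -133
B = 8775 (B = 351*25 = 8775)
B/t(k) = 8775/(-133) = 8775*(-1/133) = -8775/133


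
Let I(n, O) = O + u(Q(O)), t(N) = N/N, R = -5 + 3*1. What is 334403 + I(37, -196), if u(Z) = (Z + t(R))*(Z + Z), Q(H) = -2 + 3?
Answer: 334211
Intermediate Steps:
Q(H) = 1
R = -2 (R = -5 + 3 = -2)
t(N) = 1
u(Z) = 2*Z*(1 + Z) (u(Z) = (Z + 1)*(Z + Z) = (1 + Z)*(2*Z) = 2*Z*(1 + Z))
I(n, O) = 4 + O (I(n, O) = O + 2*1*(1 + 1) = O + 2*1*2 = O + 4 = 4 + O)
334403 + I(37, -196) = 334403 + (4 - 196) = 334403 - 192 = 334211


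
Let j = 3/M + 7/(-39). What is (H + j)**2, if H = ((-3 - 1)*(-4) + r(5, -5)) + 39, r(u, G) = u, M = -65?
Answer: 135862336/38025 ≈ 3573.0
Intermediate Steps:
j = -44/195 (j = 3/(-65) + 7/(-39) = 3*(-1/65) + 7*(-1/39) = -3/65 - 7/39 = -44/195 ≈ -0.22564)
H = 60 (H = ((-3 - 1)*(-4) + 5) + 39 = (-4*(-4) + 5) + 39 = (16 + 5) + 39 = 21 + 39 = 60)
(H + j)**2 = (60 - 44/195)**2 = (11656/195)**2 = 135862336/38025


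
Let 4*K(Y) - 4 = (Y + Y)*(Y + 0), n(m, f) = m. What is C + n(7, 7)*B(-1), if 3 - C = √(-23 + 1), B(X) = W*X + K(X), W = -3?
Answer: 69/2 - I*√22 ≈ 34.5 - 4.6904*I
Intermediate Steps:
K(Y) = 1 + Y²/2 (K(Y) = 1 + ((Y + Y)*(Y + 0))/4 = 1 + ((2*Y)*Y)/4 = 1 + (2*Y²)/4 = 1 + Y²/2)
B(X) = 1 + X²/2 - 3*X (B(X) = -3*X + (1 + X²/2) = 1 + X²/2 - 3*X)
C = 3 - I*√22 (C = 3 - √(-23 + 1) = 3 - √(-22) = 3 - I*√22 ≈ 3.0 - 4.6904*I)
C + n(7, 7)*B(-1) = (3 - I*√22) + 7*(1 + (½)*(-1)² - 3*(-1)) = (3 - I*√22) + 7*(1 + (½)*1 + 3) = (3 - I*√22) + 7*(1 + ½ + 3) = (3 - I*√22) + 7*(9/2) = (3 - I*√22) + 63/2 = 69/2 - I*√22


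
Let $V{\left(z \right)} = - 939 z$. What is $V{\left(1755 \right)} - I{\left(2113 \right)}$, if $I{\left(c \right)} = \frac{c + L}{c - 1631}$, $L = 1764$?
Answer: $- \frac{794313367}{482} \approx -1.648 \cdot 10^{6}$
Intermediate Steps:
$I{\left(c \right)} = \frac{1764 + c}{-1631 + c}$ ($I{\left(c \right)} = \frac{c + 1764}{c - 1631} = \frac{1764 + c}{-1631 + c}$)
$V{\left(1755 \right)} - I{\left(2113 \right)} = \left(-939\right) 1755 - \frac{1764 + 2113}{-1631 + 2113} = -1647945 - \frac{1}{482} \cdot 3877 = -1647945 - \frac{3877}{482} = - \frac{794313367}{482}$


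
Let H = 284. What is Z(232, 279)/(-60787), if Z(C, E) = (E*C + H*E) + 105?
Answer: -144069/60787 ≈ -2.3701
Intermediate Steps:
Z(C, E) = 105 + 284*E + C*E (Z(C, E) = (E*C + 284*E) + 105 = (C*E + 284*E) + 105 = (284*E + C*E) + 105 = 105 + 284*E + C*E)
Z(232, 279)/(-60787) = (105 + 284*279 + 232*279)/(-60787) = (105 + 79236 + 64728)*(-1/60787) = 144069*(-1/60787) = -144069/60787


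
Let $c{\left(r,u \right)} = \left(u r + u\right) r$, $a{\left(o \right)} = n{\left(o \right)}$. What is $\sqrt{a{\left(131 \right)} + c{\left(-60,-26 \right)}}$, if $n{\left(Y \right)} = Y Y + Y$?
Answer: $2 i \sqrt{18687} \approx 273.4 i$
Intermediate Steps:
$n{\left(Y \right)} = Y + Y^{2}$ ($n{\left(Y \right)} = Y^{2} + Y = Y + Y^{2}$)
$a{\left(o \right)} = o \left(1 + o\right)$
$c{\left(r,u \right)} = r \left(u + r u\right)$ ($c{\left(r,u \right)} = \left(r u + u\right) r = \left(u + r u\right) r = r \left(u + r u\right)$)
$\sqrt{a{\left(131 \right)} + c{\left(-60,-26 \right)}} = \sqrt{131 \left(1 + 131\right) - - 1560 \left(1 - 60\right)} = \sqrt{131 \cdot 132 - \left(-1560\right) \left(-59\right)} = \sqrt{17292 - 92040} = \sqrt{-74748} = 2 i \sqrt{18687}$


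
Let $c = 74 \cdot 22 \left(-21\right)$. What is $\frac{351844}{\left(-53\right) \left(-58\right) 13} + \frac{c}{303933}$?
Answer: $\frac{2513590038}{289185013} \approx 8.692$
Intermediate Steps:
$c = -34188$ ($c = 1628 \left(-21\right) = -34188$)
$\frac{351844}{\left(-53\right) \left(-58\right) 13} + \frac{c}{303933} = \frac{351844}{\left(-53\right) \left(-58\right) 13} - \frac{34188}{303933} = \frac{351844}{3074 \cdot 13} - \frac{1628}{14473} = \frac{351844}{39962} - \frac{1628}{14473} = 351844 \cdot \frac{1}{39962} - \frac{1628}{14473} = \frac{175922}{19981} - \frac{1628}{14473} = \frac{2513590038}{289185013}$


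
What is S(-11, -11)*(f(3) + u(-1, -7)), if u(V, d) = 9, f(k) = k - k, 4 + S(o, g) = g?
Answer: -135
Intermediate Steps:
S(o, g) = -4 + g
f(k) = 0
S(-11, -11)*(f(3) + u(-1, -7)) = (-4 - 11)*(0 + 9) = -15*9 = -135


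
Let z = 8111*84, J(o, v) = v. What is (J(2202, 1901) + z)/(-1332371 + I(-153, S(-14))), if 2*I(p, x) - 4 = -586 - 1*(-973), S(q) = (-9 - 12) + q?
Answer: -1366450/2664351 ≈ -0.51286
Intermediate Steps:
S(q) = -21 + q
z = 681324
I(p, x) = 391/2 (I(p, x) = 2 + (-586 - 1*(-973))/2 = 2 + (-586 + 973)/2 = 2 + (½)*387 = 2 + 387/2 = 391/2)
(J(2202, 1901) + z)/(-1332371 + I(-153, S(-14))) = (1901 + 681324)/(-1332371 + 391/2) = 683225/(-2664351/2) = 683225*(-2/2664351) = -1366450/2664351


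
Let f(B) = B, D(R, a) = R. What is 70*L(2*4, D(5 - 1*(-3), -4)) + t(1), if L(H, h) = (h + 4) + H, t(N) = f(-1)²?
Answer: 1401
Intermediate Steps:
t(N) = 1 (t(N) = (-1)² = 1)
L(H, h) = 4 + H + h (L(H, h) = (4 + h) + H = 4 + H + h)
70*L(2*4, D(5 - 1*(-3), -4)) + t(1) = 70*(4 + 2*4 + (5 - 1*(-3))) + 1 = 70*(4 + 8 + (5 + 3)) + 1 = 70*(4 + 8 + 8) + 1 = 70*20 + 1 = 1400 + 1 = 1401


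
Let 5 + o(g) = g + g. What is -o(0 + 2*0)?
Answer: 5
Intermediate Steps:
o(g) = -5 + 2*g (o(g) = -5 + (g + g) = -5 + 2*g)
-o(0 + 2*0) = -(-5 + 2*(0 + 2*0)) = -(-5 + 2*(0 + 0)) = -(-5 + 2*0) = -(-5 + 0) = -1*(-5) = 5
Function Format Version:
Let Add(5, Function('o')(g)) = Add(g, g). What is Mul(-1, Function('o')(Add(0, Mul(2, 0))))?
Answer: 5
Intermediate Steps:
Function('o')(g) = Add(-5, Mul(2, g)) (Function('o')(g) = Add(-5, Add(g, g)) = Add(-5, Mul(2, g)))
Mul(-1, Function('o')(Add(0, Mul(2, 0)))) = Mul(-1, Add(-5, Mul(2, Add(0, Mul(2, 0))))) = Mul(-1, Add(-5, Mul(2, Add(0, 0)))) = Mul(-1, Add(-5, Mul(2, 0))) = Mul(-1, Add(-5, 0)) = Mul(-1, -5) = 5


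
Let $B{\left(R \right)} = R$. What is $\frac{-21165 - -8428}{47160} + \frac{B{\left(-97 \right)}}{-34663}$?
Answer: $- \frac{436928111}{1634707080} \approx -0.26728$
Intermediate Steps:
$\frac{-21165 - -8428}{47160} + \frac{B{\left(-97 \right)}}{-34663} = \frac{-21165 - -8428}{47160} - \frac{97}{-34663} = \left(-21165 + 8428\right) \frac{1}{47160} - - \frac{97}{34663} = \left(-12737\right) \frac{1}{47160} + \frac{97}{34663} = - \frac{12737}{47160} + \frac{97}{34663} = - \frac{436928111}{1634707080}$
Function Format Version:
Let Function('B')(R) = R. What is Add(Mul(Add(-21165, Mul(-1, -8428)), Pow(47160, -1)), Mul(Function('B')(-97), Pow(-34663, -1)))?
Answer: Rational(-436928111, 1634707080) ≈ -0.26728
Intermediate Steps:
Add(Mul(Add(-21165, Mul(-1, -8428)), Pow(47160, -1)), Mul(Function('B')(-97), Pow(-34663, -1))) = Add(Mul(Add(-21165, Mul(-1, -8428)), Pow(47160, -1)), Mul(-97, Pow(-34663, -1))) = Add(Mul(Add(-21165, 8428), Rational(1, 47160)), Mul(-97, Rational(-1, 34663))) = Add(Mul(-12737, Rational(1, 47160)), Rational(97, 34663)) = Add(Rational(-12737, 47160), Rational(97, 34663)) = Rational(-436928111, 1634707080)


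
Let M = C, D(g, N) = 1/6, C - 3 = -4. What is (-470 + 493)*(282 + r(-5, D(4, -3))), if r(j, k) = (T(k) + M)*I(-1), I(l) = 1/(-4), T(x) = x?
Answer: 155779/24 ≈ 6490.8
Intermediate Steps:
C = -1 (C = 3 - 4 = -1)
D(g, N) = 1/6
M = -1
I(l) = -1/4
r(j, k) = 1/4 - k/4 (r(j, k) = (k - 1)*(-1/4) = (-1 + k)*(-1/4) = 1/4 - k/4)
(-470 + 493)*(282 + r(-5, D(4, -3))) = (-470 + 493)*(282 + (1/4 - 1/4*1/6)) = 23*(282 + (1/4 - 1/24)) = 23*(282 + 5/24) = 23*(6773/24) = 155779/24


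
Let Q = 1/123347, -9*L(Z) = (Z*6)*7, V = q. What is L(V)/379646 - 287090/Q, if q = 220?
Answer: -20165859823589410/569469 ≈ -3.5412e+10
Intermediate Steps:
V = 220
L(Z) = -14*Z/3 (L(Z) = -Z*6*7/9 = -6*Z*7/9 = -14*Z/3)
Q = 1/123347 ≈ 8.1072e-6
L(V)/379646 - 287090/Q = -14/3*220/379646 - 287090/1/123347 = -3080/3*1/379646 - 287090*123347 = -1540/569469 - 35411690230 = -20165859823589410/569469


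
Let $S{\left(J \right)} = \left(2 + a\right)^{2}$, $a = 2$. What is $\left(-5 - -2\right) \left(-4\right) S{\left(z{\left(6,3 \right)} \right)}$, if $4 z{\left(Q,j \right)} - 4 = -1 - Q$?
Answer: $192$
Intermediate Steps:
$z{\left(Q,j \right)} = \frac{3}{4} - \frac{Q}{4}$ ($z{\left(Q,j \right)} = 1 + \frac{-1 - Q}{4} = 1 - \left(\frac{1}{4} + \frac{Q}{4}\right) = \frac{3}{4} - \frac{Q}{4}$)
$S{\left(J \right)} = 16$ ($S{\left(J \right)} = \left(2 + 2\right)^{2} = 4^{2} = 16$)
$\left(-5 - -2\right) \left(-4\right) S{\left(z{\left(6,3 \right)} \right)} = \left(-5 - -2\right) \left(-4\right) 16 = \left(-5 + 2\right) \left(-4\right) 16 = \left(-3\right) \left(-4\right) 16 = 12 \cdot 16 = 192$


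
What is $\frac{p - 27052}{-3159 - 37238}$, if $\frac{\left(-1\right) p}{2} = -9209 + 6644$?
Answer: $\frac{21922}{40397} \approx 0.54266$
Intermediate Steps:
$p = 5130$ ($p = - 2 \left(-9209 + 6644\right) = \left(-2\right) \left(-2565\right) = 5130$)
$\frac{p - 27052}{-3159 - 37238} = \frac{5130 - 27052}{-3159 - 37238} = - \frac{21922}{-40397} = \left(-21922\right) \left(- \frac{1}{40397}\right) = \frac{21922}{40397}$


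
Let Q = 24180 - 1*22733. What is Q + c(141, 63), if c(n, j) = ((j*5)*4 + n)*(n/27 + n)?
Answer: 618913/3 ≈ 2.0630e+5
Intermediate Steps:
Q = 1447 (Q = 24180 - 22733 = 1447)
c(n, j) = 28*n*(n + 20*j)/27 (c(n, j) = ((5*j)*4 + n)*(n*(1/27) + n) = (20*j + n)*(n/27 + n) = (n + 20*j)*(28*n/27) = 28*n*(n + 20*j)/27)
Q + c(141, 63) = 1447 + (28/27)*141*(141 + 20*63) = 1447 + (28/27)*141*(141 + 1260) = 1447 + (28/27)*141*1401 = 1447 + 614572/3 = 618913/3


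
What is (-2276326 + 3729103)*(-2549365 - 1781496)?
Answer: -6291775250997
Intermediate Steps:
(-2276326 + 3729103)*(-2549365 - 1781496) = 1452777*(-4330861) = -6291775250997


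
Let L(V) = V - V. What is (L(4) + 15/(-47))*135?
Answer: -2025/47 ≈ -43.085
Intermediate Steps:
L(V) = 0
(L(4) + 15/(-47))*135 = (0 + 15/(-47))*135 = (0 + 15*(-1/47))*135 = (0 - 15/47)*135 = -15/47*135 = -2025/47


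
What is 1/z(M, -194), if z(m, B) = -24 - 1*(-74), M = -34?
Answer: 1/50 ≈ 0.020000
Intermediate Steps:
z(m, B) = 50 (z(m, B) = -24 + 74 = 50)
1/z(M, -194) = 1/50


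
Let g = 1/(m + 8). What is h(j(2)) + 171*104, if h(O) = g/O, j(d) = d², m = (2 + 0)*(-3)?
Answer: 142273/8 ≈ 17784.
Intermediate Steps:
m = -6 (m = 2*(-3) = -6)
g = ½ (g = 1/(-6 + 8) = 1/2 = ½ ≈ 0.50000)
h(O) = 1/(2*O)
h(j(2)) + 171*104 = 1/(2*(2²)) + 171*104 = (½)/4 + 17784 = (½)*(¼) + 17784 = ⅛ + 17784 = 142273/8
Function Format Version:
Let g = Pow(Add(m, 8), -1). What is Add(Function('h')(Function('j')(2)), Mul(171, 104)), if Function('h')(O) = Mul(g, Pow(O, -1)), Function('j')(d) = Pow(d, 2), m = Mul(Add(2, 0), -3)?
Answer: Rational(142273, 8) ≈ 17784.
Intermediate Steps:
m = -6 (m = Mul(2, -3) = -6)
g = Rational(1, 2) (g = Pow(Add(-6, 8), -1) = Pow(2, -1) = Rational(1, 2) ≈ 0.50000)
Function('h')(O) = Mul(Rational(1, 2), Pow(O, -1))
Add(Function('h')(Function('j')(2)), Mul(171, 104)) = Add(Mul(Rational(1, 2), Pow(Pow(2, 2), -1)), Mul(171, 104)) = Add(Mul(Rational(1, 2), Pow(4, -1)), 17784) = Add(Mul(Rational(1, 2), Rational(1, 4)), 17784) = Add(Rational(1, 8), 17784) = Rational(142273, 8)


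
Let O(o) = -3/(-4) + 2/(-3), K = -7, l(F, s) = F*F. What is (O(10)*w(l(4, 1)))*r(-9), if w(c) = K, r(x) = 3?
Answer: -7/4 ≈ -1.7500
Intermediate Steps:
l(F, s) = F²
w(c) = -7
O(o) = 1/12 (O(o) = -3*(-¼) + 2*(-⅓) = ¾ - ⅔ = 1/12)
(O(10)*w(l(4, 1)))*r(-9) = ((1/12)*(-7))*3 = -7/12*3 = -7/4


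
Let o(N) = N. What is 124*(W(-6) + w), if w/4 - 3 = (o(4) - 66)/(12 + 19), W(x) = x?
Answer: -248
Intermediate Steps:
w = 4 (w = 12 + 4*((4 - 66)/(12 + 19)) = 12 + 4*(-62/31) = 12 + 4*(-62*1/31) = 12 + 4*(-2) = 12 - 8 = 4)
124*(W(-6) + w) = 124*(-6 + 4) = 124*(-2) = -248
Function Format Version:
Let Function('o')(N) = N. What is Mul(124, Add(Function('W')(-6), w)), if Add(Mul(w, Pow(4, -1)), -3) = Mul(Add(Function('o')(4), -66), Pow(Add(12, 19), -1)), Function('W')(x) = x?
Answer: -248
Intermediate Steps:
w = 4 (w = Add(12, Mul(4, Mul(Add(4, -66), Pow(Add(12, 19), -1)))) = Add(12, Mul(4, Mul(-62, Pow(31, -1)))) = Add(12, Mul(4, Mul(-62, Rational(1, 31)))) = Add(12, Mul(4, -2)) = Add(12, -8) = 4)
Mul(124, Add(Function('W')(-6), w)) = Mul(124, Add(-6, 4)) = Mul(124, -2) = -248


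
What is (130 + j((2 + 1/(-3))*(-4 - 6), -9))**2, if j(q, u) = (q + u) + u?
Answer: 81796/9 ≈ 9088.4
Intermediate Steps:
j(q, u) = q + 2*u
(130 + j((2 + 1/(-3))*(-4 - 6), -9))**2 = (130 + ((2 + 1/(-3))*(-4 - 6) + 2*(-9)))**2 = (130 + ((2 - 1/3)*(-10) - 18))**2 = (130 + ((5/3)*(-10) - 18))**2 = (130 + (-50/3 - 18))**2 = (130 - 104/3)**2 = (286/3)**2 = 81796/9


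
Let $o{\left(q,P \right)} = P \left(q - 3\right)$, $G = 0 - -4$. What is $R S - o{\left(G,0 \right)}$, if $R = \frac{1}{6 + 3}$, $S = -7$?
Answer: $- \frac{7}{9} \approx -0.77778$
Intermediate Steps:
$G = 4$ ($G = 0 + 4 = 4$)
$R = \frac{1}{9} \approx 0.11111$
$o{\left(q,P \right)} = P \left(-3 + q\right)$
$R S - o{\left(G,0 \right)} = \frac{1}{9} \left(-7\right) - 0 \left(-3 + 4\right) = - \frac{7}{9} - 0 \cdot 1 = - \frac{7}{9} - 0 = - \frac{7}{9} + 0 = - \frac{7}{9}$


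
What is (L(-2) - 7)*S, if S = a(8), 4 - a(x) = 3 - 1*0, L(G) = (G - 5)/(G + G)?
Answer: -21/4 ≈ -5.2500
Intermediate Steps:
L(G) = (-5 + G)/(2*G) (L(G) = (-5 + G)/((2*G)) = (-5 + G)*(1/(2*G)) = (-5 + G)/(2*G))
a(x) = 1 (a(x) = 4 - (3 - 1*0) = 4 - (3 + 0) = 4 - 1*3 = 4 - 3 = 1)
S = 1
(L(-2) - 7)*S = ((½)*(-5 - 2)/(-2) - 7)*1 = ((½)*(-½)*(-7) - 7)*1 = (7/4 - 7)*1 = -21/4*1 = -21/4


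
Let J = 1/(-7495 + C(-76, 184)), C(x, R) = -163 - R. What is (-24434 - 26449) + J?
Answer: -399024487/7842 ≈ -50883.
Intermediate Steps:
J = -1/7842 (J = 1/(-7495 + (-163 - 1*184)) = 1/(-7495 + (-163 - 184)) = 1/(-7495 - 347) = 1/(-7842) = -1/7842 ≈ -0.00012752)
(-24434 - 26449) + J = (-24434 - 26449) - 1/7842 = -50883 - 1/7842 = -399024487/7842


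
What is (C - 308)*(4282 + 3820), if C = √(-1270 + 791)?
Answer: -2495416 + 8102*I*√479 ≈ -2.4954e+6 + 1.7732e+5*I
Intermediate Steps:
C = I*√479 (C = √(-479) = I*√479 ≈ 21.886*I)
(C - 308)*(4282 + 3820) = (I*√479 - 308)*(4282 + 3820) = (-308 + I*√479)*8102 = -2495416 + 8102*I*√479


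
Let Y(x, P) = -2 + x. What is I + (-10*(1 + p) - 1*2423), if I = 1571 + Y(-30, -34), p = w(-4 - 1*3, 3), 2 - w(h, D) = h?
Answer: -984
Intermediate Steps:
w(h, D) = 2 - h
p = 9 (p = 2 - (-4 - 1*3) = 2 - (-4 - 3) = 2 - 1*(-7) = 2 + 7 = 9)
I = 1539 (I = 1571 + (-2 - 30) = 1571 - 32 = 1539)
I + (-10*(1 + p) - 1*2423) = 1539 + (-10*(1 + 9) - 1*2423) = 1539 + (-10*10 - 2423) = 1539 + (-100 - 2423) = 1539 - 2523 = -984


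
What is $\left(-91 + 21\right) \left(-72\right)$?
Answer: $5040$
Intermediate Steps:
$\left(-91 + 21\right) \left(-72\right) = \left(-70\right) \left(-72\right) = 5040$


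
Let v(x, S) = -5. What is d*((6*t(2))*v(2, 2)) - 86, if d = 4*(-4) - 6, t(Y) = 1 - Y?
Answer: -746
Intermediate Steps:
d = -22 (d = -16 - 6 = -22)
d*((6*t(2))*v(2, 2)) - 86 = -22*6*(1 - 1*2)*(-5) - 86 = -22*6*(1 - 2)*(-5) - 86 = -22*6*(-1)*(-5) - 86 = -(-132)*(-5) - 86 = -22*30 - 86 = -660 - 86 = -746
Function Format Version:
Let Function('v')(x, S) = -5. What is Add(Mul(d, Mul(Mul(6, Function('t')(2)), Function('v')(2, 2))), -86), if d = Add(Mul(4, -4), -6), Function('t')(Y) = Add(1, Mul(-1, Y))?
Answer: -746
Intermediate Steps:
d = -22 (d = Add(-16, -6) = -22)
Add(Mul(d, Mul(Mul(6, Function('t')(2)), Function('v')(2, 2))), -86) = Add(Mul(-22, Mul(Mul(6, Add(1, Mul(-1, 2))), -5)), -86) = Add(Mul(-22, Mul(Mul(6, Add(1, -2)), -5)), -86) = Add(Mul(-22, Mul(Mul(6, -1), -5)), -86) = Add(Mul(-22, Mul(-6, -5)), -86) = Add(Mul(-22, 30), -86) = Add(-660, -86) = -746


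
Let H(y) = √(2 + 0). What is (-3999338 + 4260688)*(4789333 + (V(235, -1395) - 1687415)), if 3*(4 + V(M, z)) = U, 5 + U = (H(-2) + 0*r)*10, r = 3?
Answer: 2432054364950/3 + 2613500*√2/3 ≈ 8.1069e+11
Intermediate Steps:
H(y) = √2
U = -5 + 10*√2 (U = -5 + (√2 + 0*3)*10 = -5 + (√2 + 0)*10 = -5 + √2*10 = -5 + 10*√2 ≈ 9.1421)
V(M, z) = -17/3 + 10*√2/3 (V(M, z) = -4 + (-5 + 10*√2)/3 = -4 + (-5/3 + 10*√2/3) = -17/3 + 10*√2/3)
(-3999338 + 4260688)*(4789333 + (V(235, -1395) - 1687415)) = (-3999338 + 4260688)*(4789333 + ((-17/3 + 10*√2/3) - 1687415)) = 261350*(4789333 + (-5062262/3 + 10*√2/3)) = 261350*(9305737/3 + 10*√2/3) = 2432054364950/3 + 2613500*√2/3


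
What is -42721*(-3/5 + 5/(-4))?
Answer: 1580677/20 ≈ 79034.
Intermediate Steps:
-42721*(-3/5 + 5/(-4)) = -42721*(-3*1/5 + 5*(-1/4)) = -42721*(-3/5 - 5/4) = -42721*(-37/20) = 1580677/20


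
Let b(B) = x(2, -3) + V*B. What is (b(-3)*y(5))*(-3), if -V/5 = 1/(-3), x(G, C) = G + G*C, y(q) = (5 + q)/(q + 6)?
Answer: 270/11 ≈ 24.545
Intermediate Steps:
y(q) = (5 + q)/(6 + q)
x(G, C) = G + C*G
V = 5/3 (V = -5/(-3) = -5*(-1)/3 = -5*(-⅓) = 5/3 ≈ 1.6667)
b(B) = -4 + 5*B/3 (b(B) = 2*(1 - 3) + 5*B/3 = 2*(-2) + 5*B/3 = -4 + 5*B/3)
(b(-3)*y(5))*(-3) = ((-4 + (5/3)*(-3))*((5 + 5)/(6 + 5)))*(-3) = ((-4 - 5)*(10/11))*(-3) = -9*10/11*(-3) = -90/11*(-3) = 270/11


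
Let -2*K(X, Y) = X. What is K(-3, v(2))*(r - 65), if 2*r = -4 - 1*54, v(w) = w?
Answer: -141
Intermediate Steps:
r = -29 (r = (-4 - 1*54)/2 = (-4 - 54)/2 = (½)*(-58) = -29)
K(X, Y) = -X/2
K(-3, v(2))*(r - 65) = (-½*(-3))*(-29 - 65) = (3/2)*(-94) = -141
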